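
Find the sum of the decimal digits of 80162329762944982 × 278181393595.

80162329762944982 × 278181393595 = 22299668607277981084072190290
Sum of its 29 digits: 133.

133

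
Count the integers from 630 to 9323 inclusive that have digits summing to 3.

10

The integers in [630, 9323] that have digits summing to 3: 1002, 1011, 1020, 1101, 1110, 1200, 2001, 2010, 2100, 3000.
10 qualify.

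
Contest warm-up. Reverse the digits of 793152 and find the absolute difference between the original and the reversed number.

541755

Reverse of 793152 is 251397.
|793152 − 251397| = 541755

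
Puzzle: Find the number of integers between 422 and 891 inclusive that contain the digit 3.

92

The integers in [422, 891] that contain the digit 3: 423, 430, 431, 432, 433, 434, …, 873, 883.
92 qualify.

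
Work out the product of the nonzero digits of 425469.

8640

4×2×5×4×6×9 = 8640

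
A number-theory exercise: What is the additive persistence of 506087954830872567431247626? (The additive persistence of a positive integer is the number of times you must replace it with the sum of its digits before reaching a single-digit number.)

2

506087954830872567431247626 → 125 → 8 (2 steps)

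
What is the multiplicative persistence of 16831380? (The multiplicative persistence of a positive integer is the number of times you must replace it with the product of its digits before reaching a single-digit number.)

1

16831380 → 0 (1 step)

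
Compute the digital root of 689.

6+8+9 = 23
2+3 = 5
(Equivalently, 689 mod 9 = 5.)

5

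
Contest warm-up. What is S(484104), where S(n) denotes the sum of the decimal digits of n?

21

4+8+4+1+0+4 = 21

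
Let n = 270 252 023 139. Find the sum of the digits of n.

2+7+0+2+5+2+0+2+3+1+3+9 = 36

36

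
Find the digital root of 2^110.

4

The digital root of n equals n mod 9 (or 9 when 9 | n), so we need 2^110 mod 9.
2^110 ≡ 4 (mod 9), so the digital root is 4.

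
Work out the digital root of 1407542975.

1+4+0+7+5+4+2+9+7+5 = 44
4+4 = 8

8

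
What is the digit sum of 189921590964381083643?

99

1+8+9+9+2+1+5+9+0+9+6+4+3+8+1+0+8+3+6+4+3 = 99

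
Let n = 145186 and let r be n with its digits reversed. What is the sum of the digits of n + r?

32

Reversal of 145186 is 681541; 145186 + 681541 = 826727.
Digit sum of 826727: 8+2+6+7+2+7 = 32.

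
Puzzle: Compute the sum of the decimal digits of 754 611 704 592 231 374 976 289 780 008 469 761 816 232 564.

205

7+5+4+6+1+1+7+0+4+5+9+2+2+3+1+3+7+4+9+7+6+2+8+9+7+8+0+0+0+8+4+6+9+7+6+1+8+1+6+2+3+2+5+6+4 = 205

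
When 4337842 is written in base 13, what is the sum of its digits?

4337842 in base 13 is B8B592.
Digit sum: 11+8+11+5+9+2 = 46.

46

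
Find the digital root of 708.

6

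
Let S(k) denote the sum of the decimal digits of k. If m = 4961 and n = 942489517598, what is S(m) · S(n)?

S(4961) = 4+9+6+1 = 20.
S(942489517598) = 9+4+2+4+8+9+5+1+7+5+9+8 = 71.
20 · 71 = 1420.

1420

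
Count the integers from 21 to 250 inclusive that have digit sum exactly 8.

20

The integers in [21, 250] that have digit sum exactly 8: 26, 35, 44, 53, 62, 71, …, 233, 242.
20 qualify.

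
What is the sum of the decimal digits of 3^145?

315

3^145 = 1522586358169246802159262479225089070726226750574991661790882326344643
Sum of its 70 digits: 315.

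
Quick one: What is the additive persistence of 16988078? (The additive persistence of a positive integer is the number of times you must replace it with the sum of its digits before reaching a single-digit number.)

3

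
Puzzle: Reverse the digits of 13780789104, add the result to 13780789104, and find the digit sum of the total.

69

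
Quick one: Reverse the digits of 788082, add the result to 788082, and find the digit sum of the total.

39

Reversal of 788082 is 280887; 788082 + 280887 = 1068969.
Digit sum of 1068969: 1+0+6+8+9+6+9 = 39.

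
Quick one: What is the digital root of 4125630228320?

2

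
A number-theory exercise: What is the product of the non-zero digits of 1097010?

63

1×9×7×1 = 63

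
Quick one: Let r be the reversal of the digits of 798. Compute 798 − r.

-99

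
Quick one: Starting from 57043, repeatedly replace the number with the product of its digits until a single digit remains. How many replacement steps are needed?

1

57043 → 0 (1 step)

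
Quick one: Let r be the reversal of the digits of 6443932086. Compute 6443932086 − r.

-358461360

Reverse of 6443932086 is 6802393446.
6443932086 − 6802393446 = -358461360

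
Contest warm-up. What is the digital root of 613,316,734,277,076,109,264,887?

9

6+1+3+3+1+6+7+3+4+2+7+7+0+7+6+1+0+9+2+6+4+8+8+7 = 108
1+0+8 = 9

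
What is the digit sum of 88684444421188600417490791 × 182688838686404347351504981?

88684444421188600417490791 × 182688838686404347351504981 = 16201658160855916182274485668168006762035169558129971
Sum of its 53 digits: 238.

238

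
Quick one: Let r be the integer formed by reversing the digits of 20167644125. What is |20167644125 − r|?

Reverse of 20167644125 is 52144676102.
|20167644125 − 52144676102| = 31977031977

31977031977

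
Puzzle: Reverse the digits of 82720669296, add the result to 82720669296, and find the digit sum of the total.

33

Reversal of 82720669296 is 69296602728; 82720669296 + 69296602728 = 152017272024.
Digit sum of 152017272024: 1+5+2+0+1+7+2+7+2+0+2+4 = 33.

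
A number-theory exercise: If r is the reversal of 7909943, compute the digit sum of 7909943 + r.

19

Reversal of 7909943 is 3499097; 7909943 + 3499097 = 11409040.
Digit sum of 11409040: 1+1+4+0+9+0+4+0 = 19.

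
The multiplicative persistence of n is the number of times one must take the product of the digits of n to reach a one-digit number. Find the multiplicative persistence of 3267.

3

3267 → 252 → 20 → 0 (3 steps)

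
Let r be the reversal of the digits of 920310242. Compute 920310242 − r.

Reverse of 920310242 is 242013029.
920310242 − 242013029 = 678297213

678297213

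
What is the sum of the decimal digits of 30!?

117

30! = 265252859812191058636308480000000
Sum of its 33 digits: 117.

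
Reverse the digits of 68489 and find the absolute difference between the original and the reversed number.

29997

Reverse of 68489 is 98486.
|68489 − 98486| = 29997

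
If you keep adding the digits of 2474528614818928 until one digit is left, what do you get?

2+4+7+4+5+2+8+6+1+4+8+1+8+9+2+8 = 79
7+9 = 16
1+6 = 7
(Equivalently, 2474528614818928 mod 9 = 7.)

7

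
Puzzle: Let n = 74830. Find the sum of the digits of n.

7+4+8+3+0 = 22

22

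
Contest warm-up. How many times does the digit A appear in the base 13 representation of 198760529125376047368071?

1

198760529125376047368071 in base 13 is A5C5CB643682882311570.
The digit A appears 1 time.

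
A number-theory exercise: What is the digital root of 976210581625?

7

9+7+6+2+1+0+5+8+1+6+2+5 = 52
5+2 = 7
(Equivalently, 976210581625 mod 9 = 7.)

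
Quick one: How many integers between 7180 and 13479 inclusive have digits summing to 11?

215

The integers in [7180, 13479] that have digits summing to 11: 7202, 7211, 7220, 7301, 7310, 7400, …, 13421, 13430.
215 qualify.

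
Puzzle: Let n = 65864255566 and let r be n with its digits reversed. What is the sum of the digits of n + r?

35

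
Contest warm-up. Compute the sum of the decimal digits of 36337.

22

3+6+3+3+7 = 22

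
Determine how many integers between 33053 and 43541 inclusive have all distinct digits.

The integers in [33053, 43541] that have all distinct digits: 34012, 34015, 34016, 34017, 34018, 34019, …, 43528, 43529.
3168 qualify.

3168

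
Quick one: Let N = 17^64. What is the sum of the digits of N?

334

17^64 = 5607005320601059253161325667991103602003892399764752527847859167616581809464321
Sum of its 79 digits: 334.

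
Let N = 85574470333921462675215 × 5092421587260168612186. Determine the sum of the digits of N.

85574470333921462675215 × 5092421587260168612186 = 435781280046816546075208010809534885409169990
Sum of its 45 digits: 198.

198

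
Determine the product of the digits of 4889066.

0

4×8×8×9×0×6×6 = 0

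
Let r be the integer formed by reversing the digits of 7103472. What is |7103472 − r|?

Reverse of 7103472 is 2743017.
|7103472 − 2743017| = 4360455

4360455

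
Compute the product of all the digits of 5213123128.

2880

5×2×1×3×1×2×3×1×2×8 = 2880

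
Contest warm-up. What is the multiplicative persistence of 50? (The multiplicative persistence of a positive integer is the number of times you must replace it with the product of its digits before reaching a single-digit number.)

1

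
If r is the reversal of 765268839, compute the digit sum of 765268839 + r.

Reversal of 765268839 is 938862567; 765268839 + 938862567 = 1704131406.
Digit sum of 1704131406: 1+7+0+4+1+3+1+4+0+6 = 27.

27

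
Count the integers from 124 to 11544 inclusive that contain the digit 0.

The integers in [124, 11544] that contain the digit 0: 130, 140, 150, 160, 170, 180, …, 11530, 11540.
3788 qualify.

3788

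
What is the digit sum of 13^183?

946

13^183 = 710613530003338957544881181349995782745894710249470917662947012556566829683723404373091684693012088113733822904179550785994922703463867433169824304270243299038335303932980577798209128573503378470699874597
Sum of its 204 digits: 946.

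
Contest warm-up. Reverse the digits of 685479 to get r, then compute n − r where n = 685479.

Reverse of 685479 is 974586.
685479 − 974586 = -289107

-289107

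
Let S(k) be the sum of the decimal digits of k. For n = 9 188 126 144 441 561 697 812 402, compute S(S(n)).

5

First digit sum: 104.
1+0+4 = 5.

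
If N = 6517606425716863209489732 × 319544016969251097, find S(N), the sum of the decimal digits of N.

6517606425716863209489732 × 319544016969251097 = 2082662138298169326823316951240575551236004
Sum of its 43 digits: 171.

171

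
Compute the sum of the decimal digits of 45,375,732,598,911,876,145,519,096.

4+5+3+7+5+7+3+2+5+9+8+9+1+1+8+7+6+1+4+5+5+1+9+0+9+6 = 130

130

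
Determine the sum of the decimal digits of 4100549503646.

47

4+1+0+0+5+4+9+5+0+3+6+4+6 = 47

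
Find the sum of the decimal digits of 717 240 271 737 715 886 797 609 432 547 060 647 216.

178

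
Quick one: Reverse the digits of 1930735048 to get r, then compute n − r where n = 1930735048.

-6474635343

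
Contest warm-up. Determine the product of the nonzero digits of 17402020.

1×7×4×2×2 = 112

112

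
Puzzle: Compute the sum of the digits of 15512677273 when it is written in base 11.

43

15512677273 in base 11 is 6640558045.
Digit sum: 6+6+4+0+5+5+8+0+4+5 = 43.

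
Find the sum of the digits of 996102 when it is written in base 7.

996102 in base 7 is 11316042.
Digit sum: 1+1+3+1+6+0+4+2 = 18.

18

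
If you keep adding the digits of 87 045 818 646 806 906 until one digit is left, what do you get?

8+7+0+4+5+8+1+8+6+4+6+8+0+6+9+0+6 = 86
8+6 = 14
1+4 = 5

5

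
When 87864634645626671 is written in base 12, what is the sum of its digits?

87864634645626671 in base 12 is 585272AA106B8ABB.
Digit sum: 5+8+5+2+7+2+10+10+1+0+6+11+8+10+11+11 = 107.

107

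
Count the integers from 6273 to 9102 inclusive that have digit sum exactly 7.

The integers in [6273, 9102] that have digit sum exactly 7: 7000.
1 qualifies.

1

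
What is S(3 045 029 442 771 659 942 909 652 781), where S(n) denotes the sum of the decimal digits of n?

3+0+4+5+0+2+9+4+4+2+7+7+1+6+5+9+9+4+2+9+0+9+6+5+2+7+8+1 = 130

130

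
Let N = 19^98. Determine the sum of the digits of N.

604

19^98 = 207899236006238184053897478817345959941949970733821434344412393169256179768914283858310015963687575474157940874998426913131241
Sum of its 126 digits: 604.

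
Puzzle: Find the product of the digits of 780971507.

0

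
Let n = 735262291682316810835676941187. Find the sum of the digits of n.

7+3+5+2+6+2+2+9+1+6+8+2+3+1+6+8+1+0+8+3+5+6+7+6+9+4+1+1+8+7 = 137

137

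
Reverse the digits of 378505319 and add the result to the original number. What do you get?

1292011192

Reverse of 378505319 is 913505873.
378505319 + 913505873 = 1292011192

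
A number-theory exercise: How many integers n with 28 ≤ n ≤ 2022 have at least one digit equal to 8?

542

The integers in [28, 2022] that have at least one digit equal to 8: 28, 38, 48, 58, 68, 78, …, 2008, 2018.
542 qualify.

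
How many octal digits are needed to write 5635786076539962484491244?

28

5635786076539962484491244 in base 8 is 2251331115147253600772501754, which has 28 digits.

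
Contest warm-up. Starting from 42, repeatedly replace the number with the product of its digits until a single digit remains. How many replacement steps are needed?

1

42 → 8 (1 step)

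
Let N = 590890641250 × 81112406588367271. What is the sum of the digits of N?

118

590890641250 × 81112406588367271 = 47928561942331061551702528750
Sum of its 29 digits: 118.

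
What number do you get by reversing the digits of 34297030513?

31503079243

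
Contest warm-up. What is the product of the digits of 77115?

245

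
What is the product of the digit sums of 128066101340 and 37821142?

896

S(128066101340) = 1+2+8+0+6+6+1+0+1+3+4+0 = 32.
S(37821142) = 3+7+8+2+1+1+4+2 = 28.
32 · 28 = 896.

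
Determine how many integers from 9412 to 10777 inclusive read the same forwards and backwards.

The integers in [9412, 10777] that read the same forwards and backwards: 9449, 9559, 9669, 9779, 9889, 9999, …, 10601, 10701.
14 qualify.

14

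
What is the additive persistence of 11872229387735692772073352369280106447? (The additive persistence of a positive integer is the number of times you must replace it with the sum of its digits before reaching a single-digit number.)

11872229387735692772073352369280106447 → 168 → 15 → 6 (3 steps)

3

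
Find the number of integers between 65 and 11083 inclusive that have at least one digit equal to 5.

The integers in [65, 11083] that have at least one digit equal to 5: 65, 75, 85, 95, 105, 115, …, 11065, 11075.
3712 qualify.

3712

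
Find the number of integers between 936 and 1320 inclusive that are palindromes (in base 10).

10

The integers in [936, 1320] that are palindromes (in base 10): 939, 949, 959, 969, 979, 989, 999, 1001, 1111, 1221.
10 qualify.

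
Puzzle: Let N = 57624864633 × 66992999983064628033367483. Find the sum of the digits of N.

57624864633 × 66992999983064628033367483 = 3860462555382670482913298215018928739
Sum of its 37 digits: 171.

171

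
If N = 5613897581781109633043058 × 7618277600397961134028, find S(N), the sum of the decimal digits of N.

201

5613897581781109633043058 × 7618277600397961134028 = 42768230198211308668518805858534810302232977624
Sum of its 47 digits: 201.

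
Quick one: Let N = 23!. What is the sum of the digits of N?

99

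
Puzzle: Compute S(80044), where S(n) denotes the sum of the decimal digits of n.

8+0+0+4+4 = 16

16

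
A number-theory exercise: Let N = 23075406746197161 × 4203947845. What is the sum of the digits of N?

105

23075406746197161 × 4203947845 = 97007806463174016931068045
Sum of its 26 digits: 105.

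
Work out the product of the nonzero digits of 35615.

450

3×5×6×1×5 = 450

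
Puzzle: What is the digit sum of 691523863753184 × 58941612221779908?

691523863753184 × 58941612221779908 = 40759531419447133975593682227072
Sum of its 32 digits: 144.

144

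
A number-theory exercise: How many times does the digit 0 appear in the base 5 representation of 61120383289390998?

6

61120383289390998 in base 5 is 1003042132324434041002443.
The digit 0 appears 6 times.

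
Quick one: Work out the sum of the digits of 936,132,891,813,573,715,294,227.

108

9+3+6+1+3+2+8+9+1+8+1+3+5+7+3+7+1+5+2+9+4+2+2+7 = 108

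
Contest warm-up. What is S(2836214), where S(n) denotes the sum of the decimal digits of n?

26

2+8+3+6+2+1+4 = 26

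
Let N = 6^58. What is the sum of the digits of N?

6^58 = 1357602166130257152481187563160405662935023616
Sum of its 46 digits: 171.

171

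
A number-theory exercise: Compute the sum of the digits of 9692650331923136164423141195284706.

9+6+9+2+6+5+0+3+3+1+9+2+3+1+3+6+1+6+4+4+2+3+1+4+1+1+9+5+2+8+4+7+0+6 = 136

136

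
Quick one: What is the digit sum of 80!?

450

80! = 71569457046263802294811533723186532165584657342365752577109445058227039255480148842668944867280814080000000000000000000
Sum of its 119 digits: 450.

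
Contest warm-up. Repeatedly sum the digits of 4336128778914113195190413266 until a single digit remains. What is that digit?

4+3+3+6+1+2+8+7+7+8+9+1+4+1+1+3+1+9+5+1+9+0+4+1+3+2+6+6 = 115
1+1+5 = 7
(Equivalently, 4336128778914113195190413266 mod 9 = 7.)

7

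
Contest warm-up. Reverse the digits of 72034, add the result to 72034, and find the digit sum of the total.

Reversal of 72034 is 43027; 72034 + 43027 = 115061.
Digit sum of 115061: 1+1+5+0+6+1 = 14.

14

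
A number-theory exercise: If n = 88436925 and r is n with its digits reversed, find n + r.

Reverse of 88436925 is 52963488.
88436925 + 52963488 = 141400413

141400413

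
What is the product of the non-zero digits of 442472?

1792

4×4×2×4×7×2 = 1792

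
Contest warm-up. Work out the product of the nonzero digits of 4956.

1080

4×9×5×6 = 1080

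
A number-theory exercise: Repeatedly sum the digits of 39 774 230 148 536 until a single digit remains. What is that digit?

8

3+9+7+7+4+2+3+0+1+4+8+5+3+6 = 62
6+2 = 8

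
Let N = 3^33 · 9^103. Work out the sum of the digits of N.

3^33 · 9^103 = 1076415339332851335838408278837787304900791017342367285006484190592481075231153579549080863047304729836926607724267
Sum of its 115 digits: 504.

504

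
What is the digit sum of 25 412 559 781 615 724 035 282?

94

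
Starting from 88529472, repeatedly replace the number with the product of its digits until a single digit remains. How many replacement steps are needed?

2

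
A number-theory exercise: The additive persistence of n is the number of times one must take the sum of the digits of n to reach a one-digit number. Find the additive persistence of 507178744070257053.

507178744070257053 → 72 → 9 (2 steps)

2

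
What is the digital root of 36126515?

3+6+1+2+6+5+1+5 = 29
2+9 = 11
1+1 = 2

2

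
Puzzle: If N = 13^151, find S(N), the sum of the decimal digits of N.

697

13^151 = 1604893426900600869122943058339200074042717538173708563561768727328532111168979152929302751034763042774648202612459872374195131739043860481933461034923690640920832323237
Sum of its 169 digits: 697.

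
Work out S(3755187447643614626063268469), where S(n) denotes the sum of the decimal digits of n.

3+7+5+5+1+8+7+4+4+7+6+4+3+6+1+4+6+2+6+0+6+3+2+6+8+4+6+9 = 133

133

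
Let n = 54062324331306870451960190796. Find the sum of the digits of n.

114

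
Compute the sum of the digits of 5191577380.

46

5+1+9+1+5+7+7+3+8+0 = 46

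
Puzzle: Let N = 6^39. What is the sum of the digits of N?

162

6^39 = 2227915756473955677973140996096
Sum of its 31 digits: 162.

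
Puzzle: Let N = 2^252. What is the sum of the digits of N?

307

2^252 = 7237005577332262213973186563042994240829374041602535252466099000494570602496
Sum of its 76 digits: 307.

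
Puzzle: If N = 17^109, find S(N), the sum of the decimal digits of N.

17^109 = 131502021866928333910087123933480516157860764129835656776804767622297012930043219288029752064844117339164721813894369152081312807052497
Sum of its 135 digits: 566.

566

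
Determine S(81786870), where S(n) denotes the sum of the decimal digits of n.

45

8+1+7+8+6+8+7+0 = 45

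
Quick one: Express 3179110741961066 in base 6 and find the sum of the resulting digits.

51

3179110741961066 in base 6 is 51145223151332012442.
Digit sum: 5+1+1+4+5+2+2+3+1+5+1+3+3+2+0+1+2+4+4+2 = 51.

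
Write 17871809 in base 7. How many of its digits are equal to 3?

2

17871809 in base 7 is 304623254.
The digit 3 appears 2 times.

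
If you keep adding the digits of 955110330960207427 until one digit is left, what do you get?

1

9+5+5+1+1+0+3+3+0+9+6+0+2+0+7+4+2+7 = 64
6+4 = 10
1+0 = 1
(Equivalently, 955110330960207427 mod 9 = 1.)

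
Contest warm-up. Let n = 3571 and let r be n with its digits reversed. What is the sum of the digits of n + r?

Reversal of 3571 is 1753; 3571 + 1753 = 5324.
Digit sum of 5324: 5+3+2+4 = 14.

14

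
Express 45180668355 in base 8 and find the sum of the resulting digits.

45180668355 in base 8 is 520476444703.
Digit sum: 5+2+0+4+7+6+4+4+4+7+0+3 = 46.

46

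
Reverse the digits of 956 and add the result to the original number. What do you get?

1615

Reverse of 956 is 659.
956 + 659 = 1615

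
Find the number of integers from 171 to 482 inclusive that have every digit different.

226

The integers in [171, 482] that have every digit different: 172, 173, 174, 175, 176, 178, …, 481, 482.
226 qualify.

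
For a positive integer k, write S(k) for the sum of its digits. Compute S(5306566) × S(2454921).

S(5306566) = 5+3+0+6+5+6+6 = 31.
S(2454921) = 2+4+5+4+9+2+1 = 27.
31 · 27 = 837.

837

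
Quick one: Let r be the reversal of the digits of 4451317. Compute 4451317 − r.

-2680227

Reverse of 4451317 is 7131544.
4451317 − 7131544 = -2680227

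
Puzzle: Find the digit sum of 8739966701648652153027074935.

133

8+7+3+9+9+6+6+7+0+1+6+4+8+6+5+2+1+5+3+0+2+7+0+7+4+9+3+5 = 133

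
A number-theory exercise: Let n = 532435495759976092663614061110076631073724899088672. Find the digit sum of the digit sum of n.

7

First digit sum: 232.
2+3+2 = 7.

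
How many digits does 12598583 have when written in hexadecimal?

6

12598583 in base 16 is C03D37, which has 6 digits.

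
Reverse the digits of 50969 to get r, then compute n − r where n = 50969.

Reverse of 50969 is 96905.
50969 − 96905 = -45936

-45936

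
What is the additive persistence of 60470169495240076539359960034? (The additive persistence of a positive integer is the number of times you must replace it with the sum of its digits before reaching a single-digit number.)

60470169495240076539359960034 → 126 → 9 (2 steps)

2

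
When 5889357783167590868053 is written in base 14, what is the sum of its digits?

112

5889357783167590868053 in base 14 is DB2116913883A31C7C1.
Digit sum: 13+11+2+1+1+6+9+1+3+8+8+3+10+3+1+12+7+12+1 = 112.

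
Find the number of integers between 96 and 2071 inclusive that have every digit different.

1191

The integers in [96, 2071] that have every digit different: 96, 97, 98, 102, 103, 104, …, 2069, 2071.
1191 qualify.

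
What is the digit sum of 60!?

288

60! = 8320987112741390144276341183223364380754172606361245952449277696409600000000000000
Sum of its 82 digits: 288.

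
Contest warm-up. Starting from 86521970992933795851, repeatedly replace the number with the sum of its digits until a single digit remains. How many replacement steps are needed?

86521970992933795851 → 108 → 9 (2 steps)

2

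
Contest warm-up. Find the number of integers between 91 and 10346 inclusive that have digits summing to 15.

The integers in [91, 10346] that have digits summing to 15: 96, 159, 168, 177, 186, 195, …, 10329, 10338.
609 qualify.

609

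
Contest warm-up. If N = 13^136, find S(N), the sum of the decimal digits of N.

670

13^136 = 31354213678733635911164650912479057287232380108133268143361865784085839771102774695632601950948771908816812831552943801338010611629529997455360988164641
Sum of its 152 digits: 670.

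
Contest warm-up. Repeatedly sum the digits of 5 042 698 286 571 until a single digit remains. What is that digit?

9

5+0+4+2+6+9+8+2+8+6+5+7+1 = 63
6+3 = 9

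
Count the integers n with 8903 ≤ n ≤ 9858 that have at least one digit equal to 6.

258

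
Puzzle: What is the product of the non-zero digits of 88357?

6720

8×8×3×5×7 = 6720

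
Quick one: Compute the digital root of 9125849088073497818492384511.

3

9+1+2+5+8+4+9+0+8+8+0+7+3+4+9+7+8+1+8+4+9+2+3+8+4+5+1+1 = 138
1+3+8 = 12
1+2 = 3
(Equivalently, 9125849088073497818492384511 mod 9 = 3.)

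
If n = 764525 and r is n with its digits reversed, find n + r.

Reverse of 764525 is 525467.
764525 + 525467 = 1289992

1289992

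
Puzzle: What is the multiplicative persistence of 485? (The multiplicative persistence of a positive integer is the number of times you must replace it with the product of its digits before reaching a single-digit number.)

2

485 → 160 → 0 (2 steps)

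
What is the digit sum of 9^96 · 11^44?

9^96 · 11^44 = 268261935163598861805021619593144243613364042304967567666389152508326265054430447384456182646326819052229041957784556014324598980690385681
Sum of its 138 digits: 612.

612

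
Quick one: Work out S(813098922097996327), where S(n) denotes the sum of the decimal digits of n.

94

8+1+3+0+9+8+9+2+2+0+9+7+9+9+6+3+2+7 = 94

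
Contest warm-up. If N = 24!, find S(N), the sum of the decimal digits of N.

24! = 620448401733239439360000
Sum of its 24 digits: 81.

81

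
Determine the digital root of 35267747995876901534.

8

3+5+2+6+7+7+4+7+9+9+5+8+7+6+9+0+1+5+3+4 = 107
1+0+7 = 8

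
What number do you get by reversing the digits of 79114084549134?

Reversing 79114084549134 gives 43194548041197.

43194548041197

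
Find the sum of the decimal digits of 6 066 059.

32

6+0+6+6+0+5+9 = 32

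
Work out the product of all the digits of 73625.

1260

7×3×6×2×5 = 1260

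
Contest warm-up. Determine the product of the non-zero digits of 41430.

4×1×4×3 = 48

48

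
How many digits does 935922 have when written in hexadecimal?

935922 in base 16 is E47F2, which has 5 digits.

5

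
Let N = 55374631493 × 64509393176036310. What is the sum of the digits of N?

123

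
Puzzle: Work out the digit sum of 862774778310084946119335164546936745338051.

193

8+6+2+7+7+4+7+7+8+3+1+0+0+8+4+9+4+6+1+1+9+3+3+5+1+6+4+5+4+6+9+3+6+7+4+5+3+3+8+0+5+1 = 193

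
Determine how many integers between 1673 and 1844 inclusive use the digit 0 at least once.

The integers in [1673, 1844] that use the digit 0 at least once: 1680, 1690, 1700, 1701, 1702, 1703, …, 1830, 1840.
35 qualify.

35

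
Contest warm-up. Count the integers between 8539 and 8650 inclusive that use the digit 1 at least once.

20

The integers in [8539, 8650] that use the digit 1 at least once: 8541, 8551, 8561, 8571, 8581, 8591, …, 8631, 8641.
20 qualify.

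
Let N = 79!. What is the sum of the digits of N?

441

79! = 894618213078297528685144171539831652069808216779571907213868063227837990693501860533361810841010176000000000000000000
Sum of its 117 digits: 441.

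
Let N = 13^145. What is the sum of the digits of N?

13^145 = 332495739297038865453955824301148040878086855761996914226721779819448441230837837778396193227194828462167904844061547157593170092092697366300067194480595905270093
Sum of its 162 digits: 760.

760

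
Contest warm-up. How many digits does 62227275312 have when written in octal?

62227275312 in base 8 is 717502157060, which has 12 digits.

12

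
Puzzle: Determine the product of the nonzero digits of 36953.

3×6×9×5×3 = 2430

2430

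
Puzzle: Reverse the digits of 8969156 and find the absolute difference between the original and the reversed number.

Reverse of 8969156 is 6519698.
|8969156 − 6519698| = 2449458

2449458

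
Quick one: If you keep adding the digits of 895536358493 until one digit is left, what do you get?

8+9+5+5+3+6+3+5+8+4+9+3 = 68
6+8 = 14
1+4 = 5

5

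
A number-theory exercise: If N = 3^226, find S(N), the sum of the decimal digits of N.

3^226 = 675155121849745212129793196759870681725592001960937203444022441244641816765582369161757600591162976283304329
Sum of its 108 digits: 468.

468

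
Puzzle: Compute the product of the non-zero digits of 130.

3

1×3 = 3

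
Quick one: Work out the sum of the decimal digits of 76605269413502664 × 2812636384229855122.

153

76605269413502664 × 2812636384229855122 = 215462767976148047194210499281045008
Sum of its 36 digits: 153.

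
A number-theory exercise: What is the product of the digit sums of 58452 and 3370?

S(58452) = 5+8+4+5+2 = 24.
S(3370) = 3+3+7+0 = 13.
24 · 13 = 312.

312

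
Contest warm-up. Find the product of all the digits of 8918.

576

8×9×1×8 = 576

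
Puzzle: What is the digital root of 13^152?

7

The digital root of n equals n mod 9 (or 9 when 9 | n), so we need 13^152 mod 9.
13^152 ≡ 7 (mod 9), so the digital root is 7.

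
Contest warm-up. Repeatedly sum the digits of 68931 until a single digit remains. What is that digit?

6+8+9+3+1 = 27
2+7 = 9

9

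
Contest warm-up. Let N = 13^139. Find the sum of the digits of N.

742

13^139 = 68885207452177798096828738054716488860049539097568790110966019127636589977112796006304826486234451883670537790921817531539609313750077404409428090997716277
Sum of its 155 digits: 742.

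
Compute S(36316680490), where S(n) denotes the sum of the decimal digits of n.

46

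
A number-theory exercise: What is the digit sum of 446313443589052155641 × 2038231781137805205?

186

446313443589052155641 × 2038231781137805205 = 909690245072261122882089894684799911405
Sum of its 39 digits: 186.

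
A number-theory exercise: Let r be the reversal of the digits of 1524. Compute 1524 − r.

Reverse of 1524 is 4251.
1524 − 4251 = -2727

-2727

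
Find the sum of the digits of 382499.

3+8+2+4+9+9 = 35

35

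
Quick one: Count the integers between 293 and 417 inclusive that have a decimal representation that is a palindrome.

12

The integers in [293, 417] that have a decimal representation that is a palindrome: 303, 313, 323, 333, 343, 353, …, 404, 414.
12 qualify.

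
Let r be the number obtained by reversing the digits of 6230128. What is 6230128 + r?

Reverse of 6230128 is 8210326.
6230128 + 8210326 = 14440454

14440454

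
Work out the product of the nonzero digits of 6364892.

6×3×6×4×8×9×2 = 62208

62208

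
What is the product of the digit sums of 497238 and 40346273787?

1683

S(497238) = 4+9+7+2+3+8 = 33.
S(40346273787) = 4+0+3+4+6+2+7+3+7+8+7 = 51.
33 · 51 = 1683.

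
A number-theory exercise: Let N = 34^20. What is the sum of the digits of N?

34^20 = 4261655511456885005249781170176
Sum of its 31 digits: 130.

130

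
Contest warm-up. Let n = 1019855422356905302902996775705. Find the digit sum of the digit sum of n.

10

First digit sum: 136.
1+3+6 = 10.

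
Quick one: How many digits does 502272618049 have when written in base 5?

502272618049 in base 5 is 31212123242234144, which has 17 digits.

17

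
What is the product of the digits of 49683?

5184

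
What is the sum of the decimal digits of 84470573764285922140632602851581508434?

159

8+4+4+7+0+5+7+3+7+6+4+2+8+5+9+2+2+1+4+0+6+3+2+6+0+2+8+5+1+5+8+1+5+0+8+4+3+4 = 159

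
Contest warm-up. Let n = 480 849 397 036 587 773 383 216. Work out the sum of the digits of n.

4+8+0+8+4+9+3+9+7+0+3+6+5+8+7+7+7+3+3+8+3+2+1+6 = 121

121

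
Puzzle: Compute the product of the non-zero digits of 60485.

960

6×4×8×5 = 960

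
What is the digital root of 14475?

1+4+4+7+5 = 21
2+1 = 3

3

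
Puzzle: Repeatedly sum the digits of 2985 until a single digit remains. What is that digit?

6

2+9+8+5 = 24
2+4 = 6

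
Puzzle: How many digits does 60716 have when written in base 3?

11

60716 in base 3 is 10002021202, which has 11 digits.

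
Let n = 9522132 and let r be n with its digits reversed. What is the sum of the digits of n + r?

30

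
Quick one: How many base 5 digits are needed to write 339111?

8

339111 in base 5 is 41322421, which has 8 digits.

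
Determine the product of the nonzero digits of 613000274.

1008

6×1×3×2×7×4 = 1008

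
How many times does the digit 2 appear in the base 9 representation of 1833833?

1833833 in base 9 is 3404482.
The digit 2 appears 1 time.

1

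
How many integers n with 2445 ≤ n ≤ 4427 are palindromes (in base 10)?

19

The integers in [2445, 4427] that are palindromes (in base 10): 2552, 2662, 2772, 2882, 2992, 3003, …, 4224, 4334.
19 qualify.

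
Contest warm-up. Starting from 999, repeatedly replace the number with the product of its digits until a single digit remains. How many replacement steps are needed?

4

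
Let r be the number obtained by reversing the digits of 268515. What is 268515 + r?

Reverse of 268515 is 515862.
268515 + 515862 = 784377

784377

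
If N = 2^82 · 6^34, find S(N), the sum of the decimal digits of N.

2^82 · 6^34 = 1385486050374291894485521042601248133790320226729984
Sum of its 52 digits: 216.

216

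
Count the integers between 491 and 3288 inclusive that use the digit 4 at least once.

702

The integers in [491, 3288] that use the digit 4 at least once: 491, 492, 493, 494, 495, 496, …, 3274, 3284.
702 qualify.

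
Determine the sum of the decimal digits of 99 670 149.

45

9+9+6+7+0+1+4+9 = 45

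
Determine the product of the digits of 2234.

2×2×3×4 = 48

48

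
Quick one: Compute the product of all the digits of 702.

0

7×0×2 = 0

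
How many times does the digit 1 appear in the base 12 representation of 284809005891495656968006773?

1

284809005891495656968006773 in base 12 is 36BA989658261A703277B6899.
The digit 1 appears 1 time.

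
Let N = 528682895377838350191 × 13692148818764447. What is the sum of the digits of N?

180

528682895377838350191 × 13692148818764447 = 7238804881448637083285673117526459377
Sum of its 37 digits: 180.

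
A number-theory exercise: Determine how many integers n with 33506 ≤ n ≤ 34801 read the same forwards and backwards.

13

The integers in [33506, 34801] that read the same forwards and backwards: 33533, 33633, 33733, 33833, 33933, 34043, …, 34643, 34743.
13 qualify.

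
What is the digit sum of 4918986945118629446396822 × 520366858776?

4918986945118629446396822 × 520366858776 = 2559677784991533511699850135729209872
Sum of its 37 digits: 189.

189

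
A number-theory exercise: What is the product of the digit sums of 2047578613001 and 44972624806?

S(2047578613001) = 2+0+4+7+5+7+8+6+1+3+0+0+1 = 44.
S(44972624806) = 4+4+9+7+2+6+2+4+8+0+6 = 52.
44 · 52 = 2288.

2288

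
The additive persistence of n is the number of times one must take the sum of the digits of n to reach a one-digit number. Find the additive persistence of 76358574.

2

76358574 → 45 → 9 (2 steps)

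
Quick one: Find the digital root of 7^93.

1

The digital root of n equals n mod 9 (or 9 when 9 | n), so we need 7^93 mod 9.
7^93 ≡ 1 (mod 9), so the digital root is 1.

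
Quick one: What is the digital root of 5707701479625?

6

5+7+0+7+7+0+1+4+7+9+6+2+5 = 60
6+0 = 6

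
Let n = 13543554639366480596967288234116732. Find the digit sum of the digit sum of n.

11

First digit sum: 164.
1+6+4 = 11.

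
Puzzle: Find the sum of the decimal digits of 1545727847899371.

87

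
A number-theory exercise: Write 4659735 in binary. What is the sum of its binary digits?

4659735 in base 2 is 10001110001101000010111.
Digit sum: 1+0+0+0+1+1+1+0+0+0+1+1+0+1+0+0+0+0+1+0+1+1+1 = 11.

11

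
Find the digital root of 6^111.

9

The digital root of n equals n mod 9 (or 9 when 9 | n), so we need 6^111 mod 9.
6^111 ≡ 0 (mod 9), so the digital root is 9.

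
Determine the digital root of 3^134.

9

The digital root of n equals n mod 9 (or 9 when 9 | n), so we need 3^134 mod 9.
3^134 ≡ 0 (mod 9), so the digital root is 9.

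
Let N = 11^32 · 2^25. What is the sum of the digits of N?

197

11^32 · 2^25 = 70846078606511355081480929945549507919872
Sum of its 41 digits: 197.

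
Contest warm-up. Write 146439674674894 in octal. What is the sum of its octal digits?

62

146439674674894 in base 8 is 4122764462437316.
Digit sum: 4+1+2+2+7+6+4+4+6+2+4+3+7+3+1+6 = 62.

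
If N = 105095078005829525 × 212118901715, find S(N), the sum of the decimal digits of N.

97

105095078005829525 × 212118901715 = 22292652522248811210520135375
Sum of its 29 digits: 97.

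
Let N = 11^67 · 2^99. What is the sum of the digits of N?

430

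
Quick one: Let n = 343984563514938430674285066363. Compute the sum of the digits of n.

3+4+3+9+8+4+5+6+3+5+1+4+9+3+8+4+3+0+6+7+4+2+8+5+0+6+6+3+6+3 = 138

138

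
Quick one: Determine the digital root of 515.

2

5+1+5 = 11
1+1 = 2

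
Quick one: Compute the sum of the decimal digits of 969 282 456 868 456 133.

95

9+6+9+2+8+2+4+5+6+8+6+8+4+5+6+1+3+3 = 95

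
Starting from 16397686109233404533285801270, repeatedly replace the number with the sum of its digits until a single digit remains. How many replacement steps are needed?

16397686109233404533285801270 → 116 → 8 (2 steps)

2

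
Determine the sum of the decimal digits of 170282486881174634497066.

1+7+0+2+8+2+4+8+6+8+8+1+1+7+4+6+3+4+4+9+7+0+6+6 = 112

112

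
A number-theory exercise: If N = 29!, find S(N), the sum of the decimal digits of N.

29! = 8841761993739701954543616000000
Sum of its 31 digits: 126.

126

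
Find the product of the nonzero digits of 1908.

72

1×9×8 = 72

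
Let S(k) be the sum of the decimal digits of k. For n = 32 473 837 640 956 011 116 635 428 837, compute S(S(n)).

6

First digit sum: 123.
1+2+3 = 6.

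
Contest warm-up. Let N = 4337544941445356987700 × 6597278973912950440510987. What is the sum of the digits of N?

219

4337544941445356987700 × 6597278973912950440510987 = 28615994040599933448460571606972128219073859900
Sum of its 47 digits: 219.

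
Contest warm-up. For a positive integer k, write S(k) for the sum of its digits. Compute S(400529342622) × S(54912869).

S(400529342622) = 4+0+0+5+2+9+3+4+2+6+2+2 = 39.
S(54912869) = 5+4+9+1+2+8+6+9 = 44.
39 · 44 = 1716.

1716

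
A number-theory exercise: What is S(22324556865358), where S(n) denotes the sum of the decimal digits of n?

2+2+3+2+4+5+5+6+8+6+5+3+5+8 = 64

64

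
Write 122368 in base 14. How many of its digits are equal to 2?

1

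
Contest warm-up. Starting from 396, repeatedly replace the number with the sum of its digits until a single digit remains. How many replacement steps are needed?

2

396 → 18 → 9 (2 steps)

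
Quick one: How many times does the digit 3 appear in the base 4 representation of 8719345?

3

8719345 in base 4 is 201100233301.
The digit 3 appears 3 times.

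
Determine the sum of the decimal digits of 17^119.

17^119 = 265107273980438540718149612244069844989231489289966975158828282910253622717599615626619728641563503683755318957292943549382670672294220382134871153
Sum of its 147 digits: 692.

692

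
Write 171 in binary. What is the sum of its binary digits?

171 in base 2 is 10101011.
Digit sum: 1+0+1+0+1+0+1+1 = 5.

5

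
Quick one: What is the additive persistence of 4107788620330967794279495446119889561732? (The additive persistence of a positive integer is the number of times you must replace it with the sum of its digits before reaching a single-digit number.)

4107788620330967794279495446119889561732 → 201 → 3 (2 steps)

2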